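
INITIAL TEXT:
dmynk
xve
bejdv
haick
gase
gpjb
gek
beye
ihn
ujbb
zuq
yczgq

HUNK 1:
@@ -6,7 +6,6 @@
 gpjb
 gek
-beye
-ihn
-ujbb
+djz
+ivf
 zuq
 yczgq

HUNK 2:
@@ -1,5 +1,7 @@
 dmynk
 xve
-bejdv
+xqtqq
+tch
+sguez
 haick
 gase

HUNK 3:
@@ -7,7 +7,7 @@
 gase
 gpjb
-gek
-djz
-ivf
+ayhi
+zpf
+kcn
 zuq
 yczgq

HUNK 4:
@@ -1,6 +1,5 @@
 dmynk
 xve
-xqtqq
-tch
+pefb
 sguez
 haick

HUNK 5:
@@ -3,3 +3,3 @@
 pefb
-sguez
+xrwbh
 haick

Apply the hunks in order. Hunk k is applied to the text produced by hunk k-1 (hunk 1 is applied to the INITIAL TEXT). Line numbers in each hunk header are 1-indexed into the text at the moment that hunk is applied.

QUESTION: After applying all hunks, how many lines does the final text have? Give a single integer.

Hunk 1: at line 6 remove [beye,ihn,ujbb] add [djz,ivf] -> 11 lines: dmynk xve bejdv haick gase gpjb gek djz ivf zuq yczgq
Hunk 2: at line 1 remove [bejdv] add [xqtqq,tch,sguez] -> 13 lines: dmynk xve xqtqq tch sguez haick gase gpjb gek djz ivf zuq yczgq
Hunk 3: at line 7 remove [gek,djz,ivf] add [ayhi,zpf,kcn] -> 13 lines: dmynk xve xqtqq tch sguez haick gase gpjb ayhi zpf kcn zuq yczgq
Hunk 4: at line 1 remove [xqtqq,tch] add [pefb] -> 12 lines: dmynk xve pefb sguez haick gase gpjb ayhi zpf kcn zuq yczgq
Hunk 5: at line 3 remove [sguez] add [xrwbh] -> 12 lines: dmynk xve pefb xrwbh haick gase gpjb ayhi zpf kcn zuq yczgq
Final line count: 12

Answer: 12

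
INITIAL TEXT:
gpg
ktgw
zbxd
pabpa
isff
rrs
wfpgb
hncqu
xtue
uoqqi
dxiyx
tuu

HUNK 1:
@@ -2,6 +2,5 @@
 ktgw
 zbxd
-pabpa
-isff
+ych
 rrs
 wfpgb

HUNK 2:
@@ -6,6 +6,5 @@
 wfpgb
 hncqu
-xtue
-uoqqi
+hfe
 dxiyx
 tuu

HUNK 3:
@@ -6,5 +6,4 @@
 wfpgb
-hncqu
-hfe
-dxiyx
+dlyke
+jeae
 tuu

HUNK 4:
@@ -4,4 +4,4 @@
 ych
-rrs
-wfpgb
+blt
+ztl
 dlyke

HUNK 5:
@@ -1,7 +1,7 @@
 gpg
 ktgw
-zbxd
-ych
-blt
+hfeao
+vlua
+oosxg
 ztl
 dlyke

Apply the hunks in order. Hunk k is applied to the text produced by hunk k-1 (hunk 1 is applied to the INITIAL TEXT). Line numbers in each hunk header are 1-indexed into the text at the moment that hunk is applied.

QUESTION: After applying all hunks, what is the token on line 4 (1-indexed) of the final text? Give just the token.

Hunk 1: at line 2 remove [pabpa,isff] add [ych] -> 11 lines: gpg ktgw zbxd ych rrs wfpgb hncqu xtue uoqqi dxiyx tuu
Hunk 2: at line 6 remove [xtue,uoqqi] add [hfe] -> 10 lines: gpg ktgw zbxd ych rrs wfpgb hncqu hfe dxiyx tuu
Hunk 3: at line 6 remove [hncqu,hfe,dxiyx] add [dlyke,jeae] -> 9 lines: gpg ktgw zbxd ych rrs wfpgb dlyke jeae tuu
Hunk 4: at line 4 remove [rrs,wfpgb] add [blt,ztl] -> 9 lines: gpg ktgw zbxd ych blt ztl dlyke jeae tuu
Hunk 5: at line 1 remove [zbxd,ych,blt] add [hfeao,vlua,oosxg] -> 9 lines: gpg ktgw hfeao vlua oosxg ztl dlyke jeae tuu
Final line 4: vlua

Answer: vlua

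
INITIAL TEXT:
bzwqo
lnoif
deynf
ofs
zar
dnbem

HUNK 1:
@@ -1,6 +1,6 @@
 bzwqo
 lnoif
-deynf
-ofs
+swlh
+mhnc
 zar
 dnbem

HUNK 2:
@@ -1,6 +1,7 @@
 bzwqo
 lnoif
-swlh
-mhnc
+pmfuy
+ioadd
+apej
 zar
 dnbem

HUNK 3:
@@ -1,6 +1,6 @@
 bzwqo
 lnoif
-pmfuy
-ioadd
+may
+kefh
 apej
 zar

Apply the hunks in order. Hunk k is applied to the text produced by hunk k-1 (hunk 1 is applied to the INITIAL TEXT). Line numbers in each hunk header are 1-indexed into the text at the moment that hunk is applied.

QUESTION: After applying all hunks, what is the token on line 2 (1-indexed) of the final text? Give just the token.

Answer: lnoif

Derivation:
Hunk 1: at line 1 remove [deynf,ofs] add [swlh,mhnc] -> 6 lines: bzwqo lnoif swlh mhnc zar dnbem
Hunk 2: at line 1 remove [swlh,mhnc] add [pmfuy,ioadd,apej] -> 7 lines: bzwqo lnoif pmfuy ioadd apej zar dnbem
Hunk 3: at line 1 remove [pmfuy,ioadd] add [may,kefh] -> 7 lines: bzwqo lnoif may kefh apej zar dnbem
Final line 2: lnoif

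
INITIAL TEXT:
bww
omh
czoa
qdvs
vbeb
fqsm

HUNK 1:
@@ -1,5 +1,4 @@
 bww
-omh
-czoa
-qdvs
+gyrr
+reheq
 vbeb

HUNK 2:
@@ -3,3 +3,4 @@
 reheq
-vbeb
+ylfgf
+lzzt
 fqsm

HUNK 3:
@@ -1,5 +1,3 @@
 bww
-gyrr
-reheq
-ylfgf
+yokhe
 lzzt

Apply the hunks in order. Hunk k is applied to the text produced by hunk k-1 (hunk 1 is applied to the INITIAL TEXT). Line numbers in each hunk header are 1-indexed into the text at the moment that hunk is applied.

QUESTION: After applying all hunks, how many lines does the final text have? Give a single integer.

Hunk 1: at line 1 remove [omh,czoa,qdvs] add [gyrr,reheq] -> 5 lines: bww gyrr reheq vbeb fqsm
Hunk 2: at line 3 remove [vbeb] add [ylfgf,lzzt] -> 6 lines: bww gyrr reheq ylfgf lzzt fqsm
Hunk 3: at line 1 remove [gyrr,reheq,ylfgf] add [yokhe] -> 4 lines: bww yokhe lzzt fqsm
Final line count: 4

Answer: 4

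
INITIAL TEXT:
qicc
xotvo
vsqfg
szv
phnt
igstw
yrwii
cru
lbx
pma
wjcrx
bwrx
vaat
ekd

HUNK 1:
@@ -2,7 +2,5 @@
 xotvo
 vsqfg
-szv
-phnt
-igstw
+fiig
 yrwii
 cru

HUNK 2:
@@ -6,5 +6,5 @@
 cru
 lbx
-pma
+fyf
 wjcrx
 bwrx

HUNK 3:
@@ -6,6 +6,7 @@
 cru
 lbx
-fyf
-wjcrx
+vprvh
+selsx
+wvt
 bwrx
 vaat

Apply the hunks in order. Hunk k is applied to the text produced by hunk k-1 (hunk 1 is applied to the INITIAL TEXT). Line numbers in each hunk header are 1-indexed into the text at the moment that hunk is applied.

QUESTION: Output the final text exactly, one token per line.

Hunk 1: at line 2 remove [szv,phnt,igstw] add [fiig] -> 12 lines: qicc xotvo vsqfg fiig yrwii cru lbx pma wjcrx bwrx vaat ekd
Hunk 2: at line 6 remove [pma] add [fyf] -> 12 lines: qicc xotvo vsqfg fiig yrwii cru lbx fyf wjcrx bwrx vaat ekd
Hunk 3: at line 6 remove [fyf,wjcrx] add [vprvh,selsx,wvt] -> 13 lines: qicc xotvo vsqfg fiig yrwii cru lbx vprvh selsx wvt bwrx vaat ekd

Answer: qicc
xotvo
vsqfg
fiig
yrwii
cru
lbx
vprvh
selsx
wvt
bwrx
vaat
ekd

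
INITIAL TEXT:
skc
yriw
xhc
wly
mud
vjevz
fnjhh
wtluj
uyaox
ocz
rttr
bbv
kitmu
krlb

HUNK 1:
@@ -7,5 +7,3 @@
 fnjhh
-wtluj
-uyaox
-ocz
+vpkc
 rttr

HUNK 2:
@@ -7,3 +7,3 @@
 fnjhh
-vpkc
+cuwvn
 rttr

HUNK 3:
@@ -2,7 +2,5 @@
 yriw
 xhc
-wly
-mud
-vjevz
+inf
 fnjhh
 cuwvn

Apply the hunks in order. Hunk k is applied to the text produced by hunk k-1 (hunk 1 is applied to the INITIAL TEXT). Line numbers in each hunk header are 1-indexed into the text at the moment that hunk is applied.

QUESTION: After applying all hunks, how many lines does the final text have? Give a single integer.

Answer: 10

Derivation:
Hunk 1: at line 7 remove [wtluj,uyaox,ocz] add [vpkc] -> 12 lines: skc yriw xhc wly mud vjevz fnjhh vpkc rttr bbv kitmu krlb
Hunk 2: at line 7 remove [vpkc] add [cuwvn] -> 12 lines: skc yriw xhc wly mud vjevz fnjhh cuwvn rttr bbv kitmu krlb
Hunk 3: at line 2 remove [wly,mud,vjevz] add [inf] -> 10 lines: skc yriw xhc inf fnjhh cuwvn rttr bbv kitmu krlb
Final line count: 10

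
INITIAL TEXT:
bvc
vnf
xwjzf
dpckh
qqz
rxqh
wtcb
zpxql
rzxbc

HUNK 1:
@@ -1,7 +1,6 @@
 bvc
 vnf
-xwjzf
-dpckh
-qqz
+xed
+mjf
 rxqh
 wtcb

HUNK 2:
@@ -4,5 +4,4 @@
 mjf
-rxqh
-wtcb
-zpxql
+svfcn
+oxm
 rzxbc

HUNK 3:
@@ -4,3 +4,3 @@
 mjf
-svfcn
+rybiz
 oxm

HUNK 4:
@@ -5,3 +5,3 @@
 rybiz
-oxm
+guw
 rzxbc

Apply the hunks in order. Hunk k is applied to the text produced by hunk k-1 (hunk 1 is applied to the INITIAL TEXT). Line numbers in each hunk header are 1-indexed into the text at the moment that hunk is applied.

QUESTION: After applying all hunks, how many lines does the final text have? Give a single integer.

Answer: 7

Derivation:
Hunk 1: at line 1 remove [xwjzf,dpckh,qqz] add [xed,mjf] -> 8 lines: bvc vnf xed mjf rxqh wtcb zpxql rzxbc
Hunk 2: at line 4 remove [rxqh,wtcb,zpxql] add [svfcn,oxm] -> 7 lines: bvc vnf xed mjf svfcn oxm rzxbc
Hunk 3: at line 4 remove [svfcn] add [rybiz] -> 7 lines: bvc vnf xed mjf rybiz oxm rzxbc
Hunk 4: at line 5 remove [oxm] add [guw] -> 7 lines: bvc vnf xed mjf rybiz guw rzxbc
Final line count: 7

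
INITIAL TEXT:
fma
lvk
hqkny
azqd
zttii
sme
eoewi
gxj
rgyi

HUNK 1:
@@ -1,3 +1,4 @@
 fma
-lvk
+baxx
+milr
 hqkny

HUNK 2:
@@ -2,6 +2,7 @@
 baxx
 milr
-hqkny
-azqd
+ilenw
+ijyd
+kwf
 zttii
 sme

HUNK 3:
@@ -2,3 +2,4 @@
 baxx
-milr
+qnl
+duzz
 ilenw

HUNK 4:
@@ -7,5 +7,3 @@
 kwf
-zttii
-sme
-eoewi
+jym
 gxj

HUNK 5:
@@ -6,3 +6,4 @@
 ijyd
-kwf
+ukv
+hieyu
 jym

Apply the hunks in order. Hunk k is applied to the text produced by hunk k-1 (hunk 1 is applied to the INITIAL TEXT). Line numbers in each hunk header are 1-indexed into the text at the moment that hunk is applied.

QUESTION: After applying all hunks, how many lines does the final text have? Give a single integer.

Answer: 11

Derivation:
Hunk 1: at line 1 remove [lvk] add [baxx,milr] -> 10 lines: fma baxx milr hqkny azqd zttii sme eoewi gxj rgyi
Hunk 2: at line 2 remove [hqkny,azqd] add [ilenw,ijyd,kwf] -> 11 lines: fma baxx milr ilenw ijyd kwf zttii sme eoewi gxj rgyi
Hunk 3: at line 2 remove [milr] add [qnl,duzz] -> 12 lines: fma baxx qnl duzz ilenw ijyd kwf zttii sme eoewi gxj rgyi
Hunk 4: at line 7 remove [zttii,sme,eoewi] add [jym] -> 10 lines: fma baxx qnl duzz ilenw ijyd kwf jym gxj rgyi
Hunk 5: at line 6 remove [kwf] add [ukv,hieyu] -> 11 lines: fma baxx qnl duzz ilenw ijyd ukv hieyu jym gxj rgyi
Final line count: 11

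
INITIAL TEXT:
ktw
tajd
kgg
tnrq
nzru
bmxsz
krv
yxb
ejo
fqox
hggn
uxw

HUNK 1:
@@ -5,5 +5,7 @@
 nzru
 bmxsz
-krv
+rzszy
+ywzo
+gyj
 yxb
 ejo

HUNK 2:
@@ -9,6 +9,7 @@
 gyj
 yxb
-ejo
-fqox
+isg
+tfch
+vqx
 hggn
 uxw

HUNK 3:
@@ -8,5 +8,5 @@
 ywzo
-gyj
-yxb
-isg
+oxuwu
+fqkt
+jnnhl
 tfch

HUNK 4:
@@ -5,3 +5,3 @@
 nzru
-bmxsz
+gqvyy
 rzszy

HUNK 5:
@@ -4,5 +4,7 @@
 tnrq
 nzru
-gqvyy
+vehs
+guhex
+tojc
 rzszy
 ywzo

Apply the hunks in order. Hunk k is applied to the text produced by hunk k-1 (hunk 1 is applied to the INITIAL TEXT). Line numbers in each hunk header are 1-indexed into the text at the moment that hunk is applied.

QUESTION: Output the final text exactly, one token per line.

Hunk 1: at line 5 remove [krv] add [rzszy,ywzo,gyj] -> 14 lines: ktw tajd kgg tnrq nzru bmxsz rzszy ywzo gyj yxb ejo fqox hggn uxw
Hunk 2: at line 9 remove [ejo,fqox] add [isg,tfch,vqx] -> 15 lines: ktw tajd kgg tnrq nzru bmxsz rzszy ywzo gyj yxb isg tfch vqx hggn uxw
Hunk 3: at line 8 remove [gyj,yxb,isg] add [oxuwu,fqkt,jnnhl] -> 15 lines: ktw tajd kgg tnrq nzru bmxsz rzszy ywzo oxuwu fqkt jnnhl tfch vqx hggn uxw
Hunk 4: at line 5 remove [bmxsz] add [gqvyy] -> 15 lines: ktw tajd kgg tnrq nzru gqvyy rzszy ywzo oxuwu fqkt jnnhl tfch vqx hggn uxw
Hunk 5: at line 4 remove [gqvyy] add [vehs,guhex,tojc] -> 17 lines: ktw tajd kgg tnrq nzru vehs guhex tojc rzszy ywzo oxuwu fqkt jnnhl tfch vqx hggn uxw

Answer: ktw
tajd
kgg
tnrq
nzru
vehs
guhex
tojc
rzszy
ywzo
oxuwu
fqkt
jnnhl
tfch
vqx
hggn
uxw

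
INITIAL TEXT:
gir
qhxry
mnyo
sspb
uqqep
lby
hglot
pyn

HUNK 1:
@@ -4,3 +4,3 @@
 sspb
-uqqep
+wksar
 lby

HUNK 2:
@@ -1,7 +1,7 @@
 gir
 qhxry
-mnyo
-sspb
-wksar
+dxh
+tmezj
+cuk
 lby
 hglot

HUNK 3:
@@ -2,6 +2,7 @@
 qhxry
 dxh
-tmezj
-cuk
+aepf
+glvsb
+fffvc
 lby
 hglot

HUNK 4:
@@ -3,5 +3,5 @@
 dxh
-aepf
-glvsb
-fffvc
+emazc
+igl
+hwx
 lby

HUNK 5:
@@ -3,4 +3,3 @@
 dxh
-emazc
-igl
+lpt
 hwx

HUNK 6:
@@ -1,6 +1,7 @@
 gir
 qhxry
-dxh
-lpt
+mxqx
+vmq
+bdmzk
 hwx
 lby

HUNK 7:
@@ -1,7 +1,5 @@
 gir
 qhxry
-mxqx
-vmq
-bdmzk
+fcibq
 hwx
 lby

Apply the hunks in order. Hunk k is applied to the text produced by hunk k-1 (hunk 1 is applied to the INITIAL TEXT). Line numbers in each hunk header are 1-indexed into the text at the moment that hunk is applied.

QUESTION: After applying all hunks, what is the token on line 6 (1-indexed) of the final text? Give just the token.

Hunk 1: at line 4 remove [uqqep] add [wksar] -> 8 lines: gir qhxry mnyo sspb wksar lby hglot pyn
Hunk 2: at line 1 remove [mnyo,sspb,wksar] add [dxh,tmezj,cuk] -> 8 lines: gir qhxry dxh tmezj cuk lby hglot pyn
Hunk 3: at line 2 remove [tmezj,cuk] add [aepf,glvsb,fffvc] -> 9 lines: gir qhxry dxh aepf glvsb fffvc lby hglot pyn
Hunk 4: at line 3 remove [aepf,glvsb,fffvc] add [emazc,igl,hwx] -> 9 lines: gir qhxry dxh emazc igl hwx lby hglot pyn
Hunk 5: at line 3 remove [emazc,igl] add [lpt] -> 8 lines: gir qhxry dxh lpt hwx lby hglot pyn
Hunk 6: at line 1 remove [dxh,lpt] add [mxqx,vmq,bdmzk] -> 9 lines: gir qhxry mxqx vmq bdmzk hwx lby hglot pyn
Hunk 7: at line 1 remove [mxqx,vmq,bdmzk] add [fcibq] -> 7 lines: gir qhxry fcibq hwx lby hglot pyn
Final line 6: hglot

Answer: hglot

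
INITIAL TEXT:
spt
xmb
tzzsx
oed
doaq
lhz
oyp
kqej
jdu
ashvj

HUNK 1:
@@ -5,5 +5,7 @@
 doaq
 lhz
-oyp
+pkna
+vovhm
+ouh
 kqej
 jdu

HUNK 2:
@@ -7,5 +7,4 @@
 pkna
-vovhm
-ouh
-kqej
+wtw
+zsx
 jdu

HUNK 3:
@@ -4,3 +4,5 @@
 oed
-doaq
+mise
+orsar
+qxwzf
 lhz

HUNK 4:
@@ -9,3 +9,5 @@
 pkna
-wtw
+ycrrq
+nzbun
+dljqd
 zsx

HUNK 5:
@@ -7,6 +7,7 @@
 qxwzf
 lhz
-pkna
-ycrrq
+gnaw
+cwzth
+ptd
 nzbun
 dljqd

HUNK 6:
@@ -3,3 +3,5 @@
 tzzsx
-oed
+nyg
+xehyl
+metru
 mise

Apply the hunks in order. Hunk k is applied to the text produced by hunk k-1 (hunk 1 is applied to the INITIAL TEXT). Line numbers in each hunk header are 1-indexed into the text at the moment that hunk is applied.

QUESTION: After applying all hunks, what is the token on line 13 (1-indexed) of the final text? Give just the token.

Answer: ptd

Derivation:
Hunk 1: at line 5 remove [oyp] add [pkna,vovhm,ouh] -> 12 lines: spt xmb tzzsx oed doaq lhz pkna vovhm ouh kqej jdu ashvj
Hunk 2: at line 7 remove [vovhm,ouh,kqej] add [wtw,zsx] -> 11 lines: spt xmb tzzsx oed doaq lhz pkna wtw zsx jdu ashvj
Hunk 3: at line 4 remove [doaq] add [mise,orsar,qxwzf] -> 13 lines: spt xmb tzzsx oed mise orsar qxwzf lhz pkna wtw zsx jdu ashvj
Hunk 4: at line 9 remove [wtw] add [ycrrq,nzbun,dljqd] -> 15 lines: spt xmb tzzsx oed mise orsar qxwzf lhz pkna ycrrq nzbun dljqd zsx jdu ashvj
Hunk 5: at line 7 remove [pkna,ycrrq] add [gnaw,cwzth,ptd] -> 16 lines: spt xmb tzzsx oed mise orsar qxwzf lhz gnaw cwzth ptd nzbun dljqd zsx jdu ashvj
Hunk 6: at line 3 remove [oed] add [nyg,xehyl,metru] -> 18 lines: spt xmb tzzsx nyg xehyl metru mise orsar qxwzf lhz gnaw cwzth ptd nzbun dljqd zsx jdu ashvj
Final line 13: ptd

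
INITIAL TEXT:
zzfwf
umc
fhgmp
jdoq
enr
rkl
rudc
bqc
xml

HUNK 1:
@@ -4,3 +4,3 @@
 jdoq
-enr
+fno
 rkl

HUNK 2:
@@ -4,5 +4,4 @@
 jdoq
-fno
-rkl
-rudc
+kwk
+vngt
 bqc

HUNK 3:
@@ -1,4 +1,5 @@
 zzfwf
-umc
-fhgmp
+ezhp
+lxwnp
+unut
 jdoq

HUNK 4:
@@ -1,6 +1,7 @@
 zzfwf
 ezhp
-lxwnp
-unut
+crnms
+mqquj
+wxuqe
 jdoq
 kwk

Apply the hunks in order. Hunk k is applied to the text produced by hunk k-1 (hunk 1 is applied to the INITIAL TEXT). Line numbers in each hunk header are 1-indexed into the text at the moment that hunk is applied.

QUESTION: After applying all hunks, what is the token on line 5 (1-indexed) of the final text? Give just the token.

Hunk 1: at line 4 remove [enr] add [fno] -> 9 lines: zzfwf umc fhgmp jdoq fno rkl rudc bqc xml
Hunk 2: at line 4 remove [fno,rkl,rudc] add [kwk,vngt] -> 8 lines: zzfwf umc fhgmp jdoq kwk vngt bqc xml
Hunk 3: at line 1 remove [umc,fhgmp] add [ezhp,lxwnp,unut] -> 9 lines: zzfwf ezhp lxwnp unut jdoq kwk vngt bqc xml
Hunk 4: at line 1 remove [lxwnp,unut] add [crnms,mqquj,wxuqe] -> 10 lines: zzfwf ezhp crnms mqquj wxuqe jdoq kwk vngt bqc xml
Final line 5: wxuqe

Answer: wxuqe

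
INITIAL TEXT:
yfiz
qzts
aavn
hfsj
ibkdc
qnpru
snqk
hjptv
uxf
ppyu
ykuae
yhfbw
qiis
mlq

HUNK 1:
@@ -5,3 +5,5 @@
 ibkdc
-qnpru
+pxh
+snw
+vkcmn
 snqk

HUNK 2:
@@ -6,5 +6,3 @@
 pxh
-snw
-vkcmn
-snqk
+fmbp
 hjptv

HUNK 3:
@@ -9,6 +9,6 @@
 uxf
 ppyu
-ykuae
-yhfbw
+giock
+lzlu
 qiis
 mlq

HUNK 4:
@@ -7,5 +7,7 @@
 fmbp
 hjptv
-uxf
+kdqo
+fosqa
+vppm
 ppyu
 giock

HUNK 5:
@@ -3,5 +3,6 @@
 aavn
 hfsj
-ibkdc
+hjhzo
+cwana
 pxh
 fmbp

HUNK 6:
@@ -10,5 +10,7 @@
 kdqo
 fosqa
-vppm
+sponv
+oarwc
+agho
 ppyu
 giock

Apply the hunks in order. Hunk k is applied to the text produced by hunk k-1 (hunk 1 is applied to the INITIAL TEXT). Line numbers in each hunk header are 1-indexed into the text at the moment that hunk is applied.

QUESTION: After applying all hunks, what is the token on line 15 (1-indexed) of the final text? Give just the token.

Answer: ppyu

Derivation:
Hunk 1: at line 5 remove [qnpru] add [pxh,snw,vkcmn] -> 16 lines: yfiz qzts aavn hfsj ibkdc pxh snw vkcmn snqk hjptv uxf ppyu ykuae yhfbw qiis mlq
Hunk 2: at line 6 remove [snw,vkcmn,snqk] add [fmbp] -> 14 lines: yfiz qzts aavn hfsj ibkdc pxh fmbp hjptv uxf ppyu ykuae yhfbw qiis mlq
Hunk 3: at line 9 remove [ykuae,yhfbw] add [giock,lzlu] -> 14 lines: yfiz qzts aavn hfsj ibkdc pxh fmbp hjptv uxf ppyu giock lzlu qiis mlq
Hunk 4: at line 7 remove [uxf] add [kdqo,fosqa,vppm] -> 16 lines: yfiz qzts aavn hfsj ibkdc pxh fmbp hjptv kdqo fosqa vppm ppyu giock lzlu qiis mlq
Hunk 5: at line 3 remove [ibkdc] add [hjhzo,cwana] -> 17 lines: yfiz qzts aavn hfsj hjhzo cwana pxh fmbp hjptv kdqo fosqa vppm ppyu giock lzlu qiis mlq
Hunk 6: at line 10 remove [vppm] add [sponv,oarwc,agho] -> 19 lines: yfiz qzts aavn hfsj hjhzo cwana pxh fmbp hjptv kdqo fosqa sponv oarwc agho ppyu giock lzlu qiis mlq
Final line 15: ppyu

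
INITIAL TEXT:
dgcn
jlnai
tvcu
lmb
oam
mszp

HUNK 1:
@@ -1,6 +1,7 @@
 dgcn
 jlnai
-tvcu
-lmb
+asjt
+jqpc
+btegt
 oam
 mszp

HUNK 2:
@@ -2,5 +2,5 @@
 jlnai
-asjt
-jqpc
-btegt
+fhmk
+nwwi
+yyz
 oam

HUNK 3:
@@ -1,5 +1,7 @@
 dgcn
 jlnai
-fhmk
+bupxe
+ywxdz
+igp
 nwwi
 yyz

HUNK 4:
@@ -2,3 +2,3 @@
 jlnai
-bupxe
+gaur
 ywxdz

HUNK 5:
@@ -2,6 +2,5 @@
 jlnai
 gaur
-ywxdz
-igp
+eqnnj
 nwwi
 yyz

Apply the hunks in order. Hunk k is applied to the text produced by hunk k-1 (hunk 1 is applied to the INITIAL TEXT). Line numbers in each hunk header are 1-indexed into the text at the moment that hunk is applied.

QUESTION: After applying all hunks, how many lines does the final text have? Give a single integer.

Hunk 1: at line 1 remove [tvcu,lmb] add [asjt,jqpc,btegt] -> 7 lines: dgcn jlnai asjt jqpc btegt oam mszp
Hunk 2: at line 2 remove [asjt,jqpc,btegt] add [fhmk,nwwi,yyz] -> 7 lines: dgcn jlnai fhmk nwwi yyz oam mszp
Hunk 3: at line 1 remove [fhmk] add [bupxe,ywxdz,igp] -> 9 lines: dgcn jlnai bupxe ywxdz igp nwwi yyz oam mszp
Hunk 4: at line 2 remove [bupxe] add [gaur] -> 9 lines: dgcn jlnai gaur ywxdz igp nwwi yyz oam mszp
Hunk 5: at line 2 remove [ywxdz,igp] add [eqnnj] -> 8 lines: dgcn jlnai gaur eqnnj nwwi yyz oam mszp
Final line count: 8

Answer: 8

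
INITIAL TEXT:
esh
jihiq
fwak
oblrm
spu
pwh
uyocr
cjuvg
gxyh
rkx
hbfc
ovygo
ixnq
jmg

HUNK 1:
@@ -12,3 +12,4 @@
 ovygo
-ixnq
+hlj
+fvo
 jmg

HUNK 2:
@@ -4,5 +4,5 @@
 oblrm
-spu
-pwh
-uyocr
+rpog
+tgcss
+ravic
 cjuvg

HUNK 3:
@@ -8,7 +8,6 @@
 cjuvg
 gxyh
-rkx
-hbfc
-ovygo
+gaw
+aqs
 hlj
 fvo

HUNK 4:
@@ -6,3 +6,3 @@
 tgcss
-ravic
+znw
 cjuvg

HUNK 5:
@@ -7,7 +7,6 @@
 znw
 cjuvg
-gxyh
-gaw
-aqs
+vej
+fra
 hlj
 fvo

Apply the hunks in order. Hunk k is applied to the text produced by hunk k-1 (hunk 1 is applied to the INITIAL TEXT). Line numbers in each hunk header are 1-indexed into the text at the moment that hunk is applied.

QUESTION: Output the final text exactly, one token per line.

Answer: esh
jihiq
fwak
oblrm
rpog
tgcss
znw
cjuvg
vej
fra
hlj
fvo
jmg

Derivation:
Hunk 1: at line 12 remove [ixnq] add [hlj,fvo] -> 15 lines: esh jihiq fwak oblrm spu pwh uyocr cjuvg gxyh rkx hbfc ovygo hlj fvo jmg
Hunk 2: at line 4 remove [spu,pwh,uyocr] add [rpog,tgcss,ravic] -> 15 lines: esh jihiq fwak oblrm rpog tgcss ravic cjuvg gxyh rkx hbfc ovygo hlj fvo jmg
Hunk 3: at line 8 remove [rkx,hbfc,ovygo] add [gaw,aqs] -> 14 lines: esh jihiq fwak oblrm rpog tgcss ravic cjuvg gxyh gaw aqs hlj fvo jmg
Hunk 4: at line 6 remove [ravic] add [znw] -> 14 lines: esh jihiq fwak oblrm rpog tgcss znw cjuvg gxyh gaw aqs hlj fvo jmg
Hunk 5: at line 7 remove [gxyh,gaw,aqs] add [vej,fra] -> 13 lines: esh jihiq fwak oblrm rpog tgcss znw cjuvg vej fra hlj fvo jmg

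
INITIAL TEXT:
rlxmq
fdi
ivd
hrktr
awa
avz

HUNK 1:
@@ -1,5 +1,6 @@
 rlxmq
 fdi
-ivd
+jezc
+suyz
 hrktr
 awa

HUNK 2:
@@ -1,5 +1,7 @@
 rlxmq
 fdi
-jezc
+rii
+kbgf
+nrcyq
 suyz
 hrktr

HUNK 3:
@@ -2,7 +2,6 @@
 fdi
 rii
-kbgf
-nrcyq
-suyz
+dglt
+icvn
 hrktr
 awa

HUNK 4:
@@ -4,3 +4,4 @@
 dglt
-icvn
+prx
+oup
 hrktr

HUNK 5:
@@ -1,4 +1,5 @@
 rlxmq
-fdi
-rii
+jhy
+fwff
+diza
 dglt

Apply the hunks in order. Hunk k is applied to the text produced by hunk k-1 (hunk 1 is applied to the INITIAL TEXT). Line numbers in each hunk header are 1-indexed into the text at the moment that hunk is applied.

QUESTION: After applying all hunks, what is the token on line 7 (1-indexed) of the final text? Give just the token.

Answer: oup

Derivation:
Hunk 1: at line 1 remove [ivd] add [jezc,suyz] -> 7 lines: rlxmq fdi jezc suyz hrktr awa avz
Hunk 2: at line 1 remove [jezc] add [rii,kbgf,nrcyq] -> 9 lines: rlxmq fdi rii kbgf nrcyq suyz hrktr awa avz
Hunk 3: at line 2 remove [kbgf,nrcyq,suyz] add [dglt,icvn] -> 8 lines: rlxmq fdi rii dglt icvn hrktr awa avz
Hunk 4: at line 4 remove [icvn] add [prx,oup] -> 9 lines: rlxmq fdi rii dglt prx oup hrktr awa avz
Hunk 5: at line 1 remove [fdi,rii] add [jhy,fwff,diza] -> 10 lines: rlxmq jhy fwff diza dglt prx oup hrktr awa avz
Final line 7: oup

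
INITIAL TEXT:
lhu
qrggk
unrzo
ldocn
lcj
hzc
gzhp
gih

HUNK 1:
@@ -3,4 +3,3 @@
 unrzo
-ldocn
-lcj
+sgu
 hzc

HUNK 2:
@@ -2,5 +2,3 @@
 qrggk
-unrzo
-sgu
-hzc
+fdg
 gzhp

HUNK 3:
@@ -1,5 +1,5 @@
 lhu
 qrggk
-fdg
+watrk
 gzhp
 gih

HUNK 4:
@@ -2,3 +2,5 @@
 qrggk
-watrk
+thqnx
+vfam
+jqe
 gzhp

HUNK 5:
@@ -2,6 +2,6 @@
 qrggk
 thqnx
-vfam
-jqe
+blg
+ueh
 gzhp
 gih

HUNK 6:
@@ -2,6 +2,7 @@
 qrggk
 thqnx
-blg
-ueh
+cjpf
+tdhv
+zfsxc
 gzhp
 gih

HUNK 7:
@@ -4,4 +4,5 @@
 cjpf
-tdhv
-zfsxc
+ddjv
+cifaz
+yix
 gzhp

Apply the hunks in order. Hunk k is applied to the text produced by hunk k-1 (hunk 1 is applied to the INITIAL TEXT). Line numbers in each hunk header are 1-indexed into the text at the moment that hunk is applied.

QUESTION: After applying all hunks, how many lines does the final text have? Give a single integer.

Hunk 1: at line 3 remove [ldocn,lcj] add [sgu] -> 7 lines: lhu qrggk unrzo sgu hzc gzhp gih
Hunk 2: at line 2 remove [unrzo,sgu,hzc] add [fdg] -> 5 lines: lhu qrggk fdg gzhp gih
Hunk 3: at line 1 remove [fdg] add [watrk] -> 5 lines: lhu qrggk watrk gzhp gih
Hunk 4: at line 2 remove [watrk] add [thqnx,vfam,jqe] -> 7 lines: lhu qrggk thqnx vfam jqe gzhp gih
Hunk 5: at line 2 remove [vfam,jqe] add [blg,ueh] -> 7 lines: lhu qrggk thqnx blg ueh gzhp gih
Hunk 6: at line 2 remove [blg,ueh] add [cjpf,tdhv,zfsxc] -> 8 lines: lhu qrggk thqnx cjpf tdhv zfsxc gzhp gih
Hunk 7: at line 4 remove [tdhv,zfsxc] add [ddjv,cifaz,yix] -> 9 lines: lhu qrggk thqnx cjpf ddjv cifaz yix gzhp gih
Final line count: 9

Answer: 9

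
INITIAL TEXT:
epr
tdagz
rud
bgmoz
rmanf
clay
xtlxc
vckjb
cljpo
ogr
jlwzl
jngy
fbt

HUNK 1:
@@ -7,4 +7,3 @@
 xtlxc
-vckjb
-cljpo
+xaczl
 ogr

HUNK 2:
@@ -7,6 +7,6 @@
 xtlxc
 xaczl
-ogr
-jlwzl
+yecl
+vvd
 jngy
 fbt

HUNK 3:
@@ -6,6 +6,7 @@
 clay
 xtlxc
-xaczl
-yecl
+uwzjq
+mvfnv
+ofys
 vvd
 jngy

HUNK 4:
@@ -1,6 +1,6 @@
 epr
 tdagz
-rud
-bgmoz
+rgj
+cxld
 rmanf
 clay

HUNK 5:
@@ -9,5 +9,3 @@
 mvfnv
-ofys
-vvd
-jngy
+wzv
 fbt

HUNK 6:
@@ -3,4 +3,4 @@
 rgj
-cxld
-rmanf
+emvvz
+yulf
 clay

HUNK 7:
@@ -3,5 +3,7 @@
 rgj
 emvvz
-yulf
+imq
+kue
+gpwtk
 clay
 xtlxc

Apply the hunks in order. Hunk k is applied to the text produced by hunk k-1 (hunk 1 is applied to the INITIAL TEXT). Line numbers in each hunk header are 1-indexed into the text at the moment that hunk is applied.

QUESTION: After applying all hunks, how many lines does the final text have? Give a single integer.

Hunk 1: at line 7 remove [vckjb,cljpo] add [xaczl] -> 12 lines: epr tdagz rud bgmoz rmanf clay xtlxc xaczl ogr jlwzl jngy fbt
Hunk 2: at line 7 remove [ogr,jlwzl] add [yecl,vvd] -> 12 lines: epr tdagz rud bgmoz rmanf clay xtlxc xaczl yecl vvd jngy fbt
Hunk 3: at line 6 remove [xaczl,yecl] add [uwzjq,mvfnv,ofys] -> 13 lines: epr tdagz rud bgmoz rmanf clay xtlxc uwzjq mvfnv ofys vvd jngy fbt
Hunk 4: at line 1 remove [rud,bgmoz] add [rgj,cxld] -> 13 lines: epr tdagz rgj cxld rmanf clay xtlxc uwzjq mvfnv ofys vvd jngy fbt
Hunk 5: at line 9 remove [ofys,vvd,jngy] add [wzv] -> 11 lines: epr tdagz rgj cxld rmanf clay xtlxc uwzjq mvfnv wzv fbt
Hunk 6: at line 3 remove [cxld,rmanf] add [emvvz,yulf] -> 11 lines: epr tdagz rgj emvvz yulf clay xtlxc uwzjq mvfnv wzv fbt
Hunk 7: at line 3 remove [yulf] add [imq,kue,gpwtk] -> 13 lines: epr tdagz rgj emvvz imq kue gpwtk clay xtlxc uwzjq mvfnv wzv fbt
Final line count: 13

Answer: 13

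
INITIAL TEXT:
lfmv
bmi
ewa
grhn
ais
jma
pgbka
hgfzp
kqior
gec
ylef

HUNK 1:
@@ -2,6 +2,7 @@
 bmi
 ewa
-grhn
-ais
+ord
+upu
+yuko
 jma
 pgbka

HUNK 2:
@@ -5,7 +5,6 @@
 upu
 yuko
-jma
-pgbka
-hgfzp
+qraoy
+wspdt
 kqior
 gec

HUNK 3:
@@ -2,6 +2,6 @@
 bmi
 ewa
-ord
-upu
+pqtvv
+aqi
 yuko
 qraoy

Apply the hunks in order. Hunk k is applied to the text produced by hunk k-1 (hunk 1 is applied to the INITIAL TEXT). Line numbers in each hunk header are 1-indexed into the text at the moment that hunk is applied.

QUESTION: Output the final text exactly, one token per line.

Hunk 1: at line 2 remove [grhn,ais] add [ord,upu,yuko] -> 12 lines: lfmv bmi ewa ord upu yuko jma pgbka hgfzp kqior gec ylef
Hunk 2: at line 5 remove [jma,pgbka,hgfzp] add [qraoy,wspdt] -> 11 lines: lfmv bmi ewa ord upu yuko qraoy wspdt kqior gec ylef
Hunk 3: at line 2 remove [ord,upu] add [pqtvv,aqi] -> 11 lines: lfmv bmi ewa pqtvv aqi yuko qraoy wspdt kqior gec ylef

Answer: lfmv
bmi
ewa
pqtvv
aqi
yuko
qraoy
wspdt
kqior
gec
ylef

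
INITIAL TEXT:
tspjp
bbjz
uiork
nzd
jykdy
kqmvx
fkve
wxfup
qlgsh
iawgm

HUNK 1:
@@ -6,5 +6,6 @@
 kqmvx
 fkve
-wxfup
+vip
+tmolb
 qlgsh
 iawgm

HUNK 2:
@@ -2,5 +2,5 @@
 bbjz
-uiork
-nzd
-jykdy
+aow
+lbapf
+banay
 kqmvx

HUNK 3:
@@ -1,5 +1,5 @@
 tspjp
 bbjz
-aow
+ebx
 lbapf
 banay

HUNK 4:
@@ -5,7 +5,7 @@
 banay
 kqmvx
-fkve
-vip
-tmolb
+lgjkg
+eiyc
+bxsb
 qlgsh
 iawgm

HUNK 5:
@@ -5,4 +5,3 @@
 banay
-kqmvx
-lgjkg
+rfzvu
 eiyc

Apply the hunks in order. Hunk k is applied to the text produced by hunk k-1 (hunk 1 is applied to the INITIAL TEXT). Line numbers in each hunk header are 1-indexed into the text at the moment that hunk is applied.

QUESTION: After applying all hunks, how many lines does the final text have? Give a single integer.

Answer: 10

Derivation:
Hunk 1: at line 6 remove [wxfup] add [vip,tmolb] -> 11 lines: tspjp bbjz uiork nzd jykdy kqmvx fkve vip tmolb qlgsh iawgm
Hunk 2: at line 2 remove [uiork,nzd,jykdy] add [aow,lbapf,banay] -> 11 lines: tspjp bbjz aow lbapf banay kqmvx fkve vip tmolb qlgsh iawgm
Hunk 3: at line 1 remove [aow] add [ebx] -> 11 lines: tspjp bbjz ebx lbapf banay kqmvx fkve vip tmolb qlgsh iawgm
Hunk 4: at line 5 remove [fkve,vip,tmolb] add [lgjkg,eiyc,bxsb] -> 11 lines: tspjp bbjz ebx lbapf banay kqmvx lgjkg eiyc bxsb qlgsh iawgm
Hunk 5: at line 5 remove [kqmvx,lgjkg] add [rfzvu] -> 10 lines: tspjp bbjz ebx lbapf banay rfzvu eiyc bxsb qlgsh iawgm
Final line count: 10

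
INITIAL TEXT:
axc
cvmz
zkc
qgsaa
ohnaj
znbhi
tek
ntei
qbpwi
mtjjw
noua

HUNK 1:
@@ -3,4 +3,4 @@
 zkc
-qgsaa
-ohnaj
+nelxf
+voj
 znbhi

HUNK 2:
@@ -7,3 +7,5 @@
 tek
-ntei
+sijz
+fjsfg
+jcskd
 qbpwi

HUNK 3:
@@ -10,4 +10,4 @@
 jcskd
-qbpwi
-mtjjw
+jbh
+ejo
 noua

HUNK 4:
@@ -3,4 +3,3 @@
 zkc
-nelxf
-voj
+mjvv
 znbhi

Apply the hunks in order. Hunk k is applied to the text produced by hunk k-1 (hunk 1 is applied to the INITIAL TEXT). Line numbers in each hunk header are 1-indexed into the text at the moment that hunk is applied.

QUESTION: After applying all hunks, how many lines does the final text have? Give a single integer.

Hunk 1: at line 3 remove [qgsaa,ohnaj] add [nelxf,voj] -> 11 lines: axc cvmz zkc nelxf voj znbhi tek ntei qbpwi mtjjw noua
Hunk 2: at line 7 remove [ntei] add [sijz,fjsfg,jcskd] -> 13 lines: axc cvmz zkc nelxf voj znbhi tek sijz fjsfg jcskd qbpwi mtjjw noua
Hunk 3: at line 10 remove [qbpwi,mtjjw] add [jbh,ejo] -> 13 lines: axc cvmz zkc nelxf voj znbhi tek sijz fjsfg jcskd jbh ejo noua
Hunk 4: at line 3 remove [nelxf,voj] add [mjvv] -> 12 lines: axc cvmz zkc mjvv znbhi tek sijz fjsfg jcskd jbh ejo noua
Final line count: 12

Answer: 12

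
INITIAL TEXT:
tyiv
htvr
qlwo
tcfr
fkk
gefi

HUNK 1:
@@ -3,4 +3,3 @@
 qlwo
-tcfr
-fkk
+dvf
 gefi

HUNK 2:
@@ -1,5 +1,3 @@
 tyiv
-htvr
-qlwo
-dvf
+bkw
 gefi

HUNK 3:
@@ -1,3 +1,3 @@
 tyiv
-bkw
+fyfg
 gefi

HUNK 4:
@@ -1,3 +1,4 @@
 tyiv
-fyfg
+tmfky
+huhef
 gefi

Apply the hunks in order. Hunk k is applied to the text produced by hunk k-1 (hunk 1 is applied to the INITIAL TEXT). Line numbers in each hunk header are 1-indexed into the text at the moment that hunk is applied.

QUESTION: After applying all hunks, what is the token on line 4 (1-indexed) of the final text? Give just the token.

Hunk 1: at line 3 remove [tcfr,fkk] add [dvf] -> 5 lines: tyiv htvr qlwo dvf gefi
Hunk 2: at line 1 remove [htvr,qlwo,dvf] add [bkw] -> 3 lines: tyiv bkw gefi
Hunk 3: at line 1 remove [bkw] add [fyfg] -> 3 lines: tyiv fyfg gefi
Hunk 4: at line 1 remove [fyfg] add [tmfky,huhef] -> 4 lines: tyiv tmfky huhef gefi
Final line 4: gefi

Answer: gefi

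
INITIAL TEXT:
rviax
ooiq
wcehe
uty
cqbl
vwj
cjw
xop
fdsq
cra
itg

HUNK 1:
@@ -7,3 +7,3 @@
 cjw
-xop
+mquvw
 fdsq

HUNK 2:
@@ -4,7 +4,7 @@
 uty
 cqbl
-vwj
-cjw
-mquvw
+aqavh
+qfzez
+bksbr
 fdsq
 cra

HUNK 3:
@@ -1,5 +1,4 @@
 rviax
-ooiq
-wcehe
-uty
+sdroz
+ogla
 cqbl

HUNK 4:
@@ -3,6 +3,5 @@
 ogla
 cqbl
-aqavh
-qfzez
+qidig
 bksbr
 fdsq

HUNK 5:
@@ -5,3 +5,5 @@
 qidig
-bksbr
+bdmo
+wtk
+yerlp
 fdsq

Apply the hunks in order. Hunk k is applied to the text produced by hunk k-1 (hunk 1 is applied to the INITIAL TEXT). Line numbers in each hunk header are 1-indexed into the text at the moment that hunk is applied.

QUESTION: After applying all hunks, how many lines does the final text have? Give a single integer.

Hunk 1: at line 7 remove [xop] add [mquvw] -> 11 lines: rviax ooiq wcehe uty cqbl vwj cjw mquvw fdsq cra itg
Hunk 2: at line 4 remove [vwj,cjw,mquvw] add [aqavh,qfzez,bksbr] -> 11 lines: rviax ooiq wcehe uty cqbl aqavh qfzez bksbr fdsq cra itg
Hunk 3: at line 1 remove [ooiq,wcehe,uty] add [sdroz,ogla] -> 10 lines: rviax sdroz ogla cqbl aqavh qfzez bksbr fdsq cra itg
Hunk 4: at line 3 remove [aqavh,qfzez] add [qidig] -> 9 lines: rviax sdroz ogla cqbl qidig bksbr fdsq cra itg
Hunk 5: at line 5 remove [bksbr] add [bdmo,wtk,yerlp] -> 11 lines: rviax sdroz ogla cqbl qidig bdmo wtk yerlp fdsq cra itg
Final line count: 11

Answer: 11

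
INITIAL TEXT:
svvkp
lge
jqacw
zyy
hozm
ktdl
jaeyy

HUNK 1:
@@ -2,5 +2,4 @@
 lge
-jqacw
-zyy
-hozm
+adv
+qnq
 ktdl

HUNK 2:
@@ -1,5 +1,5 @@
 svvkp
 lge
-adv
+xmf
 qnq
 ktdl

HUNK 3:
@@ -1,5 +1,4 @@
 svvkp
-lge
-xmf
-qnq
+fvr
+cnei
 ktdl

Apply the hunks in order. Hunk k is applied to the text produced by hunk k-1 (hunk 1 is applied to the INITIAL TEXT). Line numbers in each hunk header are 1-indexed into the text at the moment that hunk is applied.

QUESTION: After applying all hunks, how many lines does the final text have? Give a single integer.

Answer: 5

Derivation:
Hunk 1: at line 2 remove [jqacw,zyy,hozm] add [adv,qnq] -> 6 lines: svvkp lge adv qnq ktdl jaeyy
Hunk 2: at line 1 remove [adv] add [xmf] -> 6 lines: svvkp lge xmf qnq ktdl jaeyy
Hunk 3: at line 1 remove [lge,xmf,qnq] add [fvr,cnei] -> 5 lines: svvkp fvr cnei ktdl jaeyy
Final line count: 5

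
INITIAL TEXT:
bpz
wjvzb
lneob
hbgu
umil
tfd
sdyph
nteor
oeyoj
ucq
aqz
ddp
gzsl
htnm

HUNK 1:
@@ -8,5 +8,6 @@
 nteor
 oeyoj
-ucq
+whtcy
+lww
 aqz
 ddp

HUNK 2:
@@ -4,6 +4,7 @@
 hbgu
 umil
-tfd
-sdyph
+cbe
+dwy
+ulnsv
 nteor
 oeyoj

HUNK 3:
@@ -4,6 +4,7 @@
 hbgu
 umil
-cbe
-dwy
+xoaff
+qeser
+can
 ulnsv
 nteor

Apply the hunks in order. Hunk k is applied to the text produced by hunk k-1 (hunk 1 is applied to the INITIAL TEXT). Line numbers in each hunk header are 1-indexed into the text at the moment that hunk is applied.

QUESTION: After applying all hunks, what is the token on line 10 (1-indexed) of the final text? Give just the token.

Hunk 1: at line 8 remove [ucq] add [whtcy,lww] -> 15 lines: bpz wjvzb lneob hbgu umil tfd sdyph nteor oeyoj whtcy lww aqz ddp gzsl htnm
Hunk 2: at line 4 remove [tfd,sdyph] add [cbe,dwy,ulnsv] -> 16 lines: bpz wjvzb lneob hbgu umil cbe dwy ulnsv nteor oeyoj whtcy lww aqz ddp gzsl htnm
Hunk 3: at line 4 remove [cbe,dwy] add [xoaff,qeser,can] -> 17 lines: bpz wjvzb lneob hbgu umil xoaff qeser can ulnsv nteor oeyoj whtcy lww aqz ddp gzsl htnm
Final line 10: nteor

Answer: nteor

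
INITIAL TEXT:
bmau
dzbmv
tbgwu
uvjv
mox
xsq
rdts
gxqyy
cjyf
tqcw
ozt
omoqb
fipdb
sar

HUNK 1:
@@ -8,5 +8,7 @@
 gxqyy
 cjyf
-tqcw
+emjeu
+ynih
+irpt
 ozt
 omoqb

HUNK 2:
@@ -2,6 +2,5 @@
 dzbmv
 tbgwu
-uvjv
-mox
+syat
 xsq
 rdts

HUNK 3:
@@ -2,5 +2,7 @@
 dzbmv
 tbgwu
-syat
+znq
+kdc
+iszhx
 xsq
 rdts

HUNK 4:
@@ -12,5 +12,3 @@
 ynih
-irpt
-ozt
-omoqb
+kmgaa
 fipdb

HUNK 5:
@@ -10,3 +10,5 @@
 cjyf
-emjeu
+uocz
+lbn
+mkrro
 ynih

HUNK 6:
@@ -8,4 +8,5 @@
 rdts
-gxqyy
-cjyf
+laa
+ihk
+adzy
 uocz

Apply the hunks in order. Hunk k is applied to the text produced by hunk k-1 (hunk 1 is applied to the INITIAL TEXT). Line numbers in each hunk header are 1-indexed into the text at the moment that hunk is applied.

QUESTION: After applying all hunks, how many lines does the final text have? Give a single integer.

Hunk 1: at line 8 remove [tqcw] add [emjeu,ynih,irpt] -> 16 lines: bmau dzbmv tbgwu uvjv mox xsq rdts gxqyy cjyf emjeu ynih irpt ozt omoqb fipdb sar
Hunk 2: at line 2 remove [uvjv,mox] add [syat] -> 15 lines: bmau dzbmv tbgwu syat xsq rdts gxqyy cjyf emjeu ynih irpt ozt omoqb fipdb sar
Hunk 3: at line 2 remove [syat] add [znq,kdc,iszhx] -> 17 lines: bmau dzbmv tbgwu znq kdc iszhx xsq rdts gxqyy cjyf emjeu ynih irpt ozt omoqb fipdb sar
Hunk 4: at line 12 remove [irpt,ozt,omoqb] add [kmgaa] -> 15 lines: bmau dzbmv tbgwu znq kdc iszhx xsq rdts gxqyy cjyf emjeu ynih kmgaa fipdb sar
Hunk 5: at line 10 remove [emjeu] add [uocz,lbn,mkrro] -> 17 lines: bmau dzbmv tbgwu znq kdc iszhx xsq rdts gxqyy cjyf uocz lbn mkrro ynih kmgaa fipdb sar
Hunk 6: at line 8 remove [gxqyy,cjyf] add [laa,ihk,adzy] -> 18 lines: bmau dzbmv tbgwu znq kdc iszhx xsq rdts laa ihk adzy uocz lbn mkrro ynih kmgaa fipdb sar
Final line count: 18

Answer: 18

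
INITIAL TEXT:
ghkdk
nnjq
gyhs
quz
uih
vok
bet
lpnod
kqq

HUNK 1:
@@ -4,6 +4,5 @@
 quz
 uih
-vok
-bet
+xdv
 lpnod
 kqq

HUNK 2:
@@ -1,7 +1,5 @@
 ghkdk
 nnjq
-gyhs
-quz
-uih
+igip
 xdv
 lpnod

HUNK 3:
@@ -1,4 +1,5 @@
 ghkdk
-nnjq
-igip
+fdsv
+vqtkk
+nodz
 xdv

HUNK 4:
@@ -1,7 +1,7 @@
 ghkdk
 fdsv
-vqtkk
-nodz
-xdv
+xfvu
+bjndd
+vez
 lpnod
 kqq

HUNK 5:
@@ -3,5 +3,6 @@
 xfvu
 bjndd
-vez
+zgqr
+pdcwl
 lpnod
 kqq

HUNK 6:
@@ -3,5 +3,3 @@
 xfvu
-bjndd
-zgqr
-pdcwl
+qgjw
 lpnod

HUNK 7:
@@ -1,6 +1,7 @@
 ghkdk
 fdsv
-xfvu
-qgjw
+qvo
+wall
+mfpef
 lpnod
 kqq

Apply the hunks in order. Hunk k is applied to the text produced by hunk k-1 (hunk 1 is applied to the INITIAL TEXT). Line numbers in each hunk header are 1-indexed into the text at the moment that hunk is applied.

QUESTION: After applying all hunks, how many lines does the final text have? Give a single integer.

Hunk 1: at line 4 remove [vok,bet] add [xdv] -> 8 lines: ghkdk nnjq gyhs quz uih xdv lpnod kqq
Hunk 2: at line 1 remove [gyhs,quz,uih] add [igip] -> 6 lines: ghkdk nnjq igip xdv lpnod kqq
Hunk 3: at line 1 remove [nnjq,igip] add [fdsv,vqtkk,nodz] -> 7 lines: ghkdk fdsv vqtkk nodz xdv lpnod kqq
Hunk 4: at line 1 remove [vqtkk,nodz,xdv] add [xfvu,bjndd,vez] -> 7 lines: ghkdk fdsv xfvu bjndd vez lpnod kqq
Hunk 5: at line 3 remove [vez] add [zgqr,pdcwl] -> 8 lines: ghkdk fdsv xfvu bjndd zgqr pdcwl lpnod kqq
Hunk 6: at line 3 remove [bjndd,zgqr,pdcwl] add [qgjw] -> 6 lines: ghkdk fdsv xfvu qgjw lpnod kqq
Hunk 7: at line 1 remove [xfvu,qgjw] add [qvo,wall,mfpef] -> 7 lines: ghkdk fdsv qvo wall mfpef lpnod kqq
Final line count: 7

Answer: 7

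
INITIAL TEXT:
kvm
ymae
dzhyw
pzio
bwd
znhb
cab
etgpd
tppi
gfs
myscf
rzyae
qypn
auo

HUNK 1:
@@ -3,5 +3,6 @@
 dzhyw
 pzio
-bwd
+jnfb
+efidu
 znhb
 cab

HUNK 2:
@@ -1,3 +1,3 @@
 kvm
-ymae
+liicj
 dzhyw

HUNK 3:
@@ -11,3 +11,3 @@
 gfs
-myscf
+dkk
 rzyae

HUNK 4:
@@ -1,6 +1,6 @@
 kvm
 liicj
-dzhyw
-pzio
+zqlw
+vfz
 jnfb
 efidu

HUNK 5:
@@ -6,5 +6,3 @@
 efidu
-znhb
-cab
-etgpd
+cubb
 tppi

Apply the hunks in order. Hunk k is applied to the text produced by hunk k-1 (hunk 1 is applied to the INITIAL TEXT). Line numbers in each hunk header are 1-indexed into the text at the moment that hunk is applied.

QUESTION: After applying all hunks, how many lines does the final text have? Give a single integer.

Hunk 1: at line 3 remove [bwd] add [jnfb,efidu] -> 15 lines: kvm ymae dzhyw pzio jnfb efidu znhb cab etgpd tppi gfs myscf rzyae qypn auo
Hunk 2: at line 1 remove [ymae] add [liicj] -> 15 lines: kvm liicj dzhyw pzio jnfb efidu znhb cab etgpd tppi gfs myscf rzyae qypn auo
Hunk 3: at line 11 remove [myscf] add [dkk] -> 15 lines: kvm liicj dzhyw pzio jnfb efidu znhb cab etgpd tppi gfs dkk rzyae qypn auo
Hunk 4: at line 1 remove [dzhyw,pzio] add [zqlw,vfz] -> 15 lines: kvm liicj zqlw vfz jnfb efidu znhb cab etgpd tppi gfs dkk rzyae qypn auo
Hunk 5: at line 6 remove [znhb,cab,etgpd] add [cubb] -> 13 lines: kvm liicj zqlw vfz jnfb efidu cubb tppi gfs dkk rzyae qypn auo
Final line count: 13

Answer: 13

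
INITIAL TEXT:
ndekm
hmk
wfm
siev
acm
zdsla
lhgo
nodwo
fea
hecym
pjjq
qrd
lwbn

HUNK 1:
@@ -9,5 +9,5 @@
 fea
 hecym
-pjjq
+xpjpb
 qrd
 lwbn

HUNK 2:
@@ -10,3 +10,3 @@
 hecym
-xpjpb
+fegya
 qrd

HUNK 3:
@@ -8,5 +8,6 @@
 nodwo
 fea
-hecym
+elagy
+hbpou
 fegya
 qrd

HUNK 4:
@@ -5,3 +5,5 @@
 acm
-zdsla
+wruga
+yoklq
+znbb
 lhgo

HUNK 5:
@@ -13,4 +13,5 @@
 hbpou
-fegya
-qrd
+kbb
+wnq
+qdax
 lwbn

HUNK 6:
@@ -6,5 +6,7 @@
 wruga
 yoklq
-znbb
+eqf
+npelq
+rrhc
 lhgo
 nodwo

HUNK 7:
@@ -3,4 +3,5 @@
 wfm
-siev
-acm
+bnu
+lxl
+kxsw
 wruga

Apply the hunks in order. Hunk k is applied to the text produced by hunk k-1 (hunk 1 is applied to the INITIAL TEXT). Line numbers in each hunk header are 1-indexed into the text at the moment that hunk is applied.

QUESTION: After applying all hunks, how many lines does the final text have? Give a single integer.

Answer: 20

Derivation:
Hunk 1: at line 9 remove [pjjq] add [xpjpb] -> 13 lines: ndekm hmk wfm siev acm zdsla lhgo nodwo fea hecym xpjpb qrd lwbn
Hunk 2: at line 10 remove [xpjpb] add [fegya] -> 13 lines: ndekm hmk wfm siev acm zdsla lhgo nodwo fea hecym fegya qrd lwbn
Hunk 3: at line 8 remove [hecym] add [elagy,hbpou] -> 14 lines: ndekm hmk wfm siev acm zdsla lhgo nodwo fea elagy hbpou fegya qrd lwbn
Hunk 4: at line 5 remove [zdsla] add [wruga,yoklq,znbb] -> 16 lines: ndekm hmk wfm siev acm wruga yoklq znbb lhgo nodwo fea elagy hbpou fegya qrd lwbn
Hunk 5: at line 13 remove [fegya,qrd] add [kbb,wnq,qdax] -> 17 lines: ndekm hmk wfm siev acm wruga yoklq znbb lhgo nodwo fea elagy hbpou kbb wnq qdax lwbn
Hunk 6: at line 6 remove [znbb] add [eqf,npelq,rrhc] -> 19 lines: ndekm hmk wfm siev acm wruga yoklq eqf npelq rrhc lhgo nodwo fea elagy hbpou kbb wnq qdax lwbn
Hunk 7: at line 3 remove [siev,acm] add [bnu,lxl,kxsw] -> 20 lines: ndekm hmk wfm bnu lxl kxsw wruga yoklq eqf npelq rrhc lhgo nodwo fea elagy hbpou kbb wnq qdax lwbn
Final line count: 20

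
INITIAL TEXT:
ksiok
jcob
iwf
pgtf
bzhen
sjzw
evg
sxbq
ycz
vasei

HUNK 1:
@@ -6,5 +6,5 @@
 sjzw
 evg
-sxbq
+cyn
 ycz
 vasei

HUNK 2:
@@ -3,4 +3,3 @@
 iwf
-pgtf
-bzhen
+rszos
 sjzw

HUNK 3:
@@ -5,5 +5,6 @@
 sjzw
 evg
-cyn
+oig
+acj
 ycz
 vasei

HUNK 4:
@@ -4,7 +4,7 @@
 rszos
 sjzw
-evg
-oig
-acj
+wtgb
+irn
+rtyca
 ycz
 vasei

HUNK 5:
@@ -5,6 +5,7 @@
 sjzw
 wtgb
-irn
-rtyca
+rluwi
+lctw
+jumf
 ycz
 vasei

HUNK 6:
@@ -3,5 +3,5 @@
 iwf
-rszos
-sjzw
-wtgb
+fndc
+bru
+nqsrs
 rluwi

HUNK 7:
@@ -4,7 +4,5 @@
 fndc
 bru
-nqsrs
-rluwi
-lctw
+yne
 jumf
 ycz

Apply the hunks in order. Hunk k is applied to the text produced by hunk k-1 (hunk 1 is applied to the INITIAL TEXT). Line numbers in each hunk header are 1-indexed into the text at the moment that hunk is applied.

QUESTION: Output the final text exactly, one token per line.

Hunk 1: at line 6 remove [sxbq] add [cyn] -> 10 lines: ksiok jcob iwf pgtf bzhen sjzw evg cyn ycz vasei
Hunk 2: at line 3 remove [pgtf,bzhen] add [rszos] -> 9 lines: ksiok jcob iwf rszos sjzw evg cyn ycz vasei
Hunk 3: at line 5 remove [cyn] add [oig,acj] -> 10 lines: ksiok jcob iwf rszos sjzw evg oig acj ycz vasei
Hunk 4: at line 4 remove [evg,oig,acj] add [wtgb,irn,rtyca] -> 10 lines: ksiok jcob iwf rszos sjzw wtgb irn rtyca ycz vasei
Hunk 5: at line 5 remove [irn,rtyca] add [rluwi,lctw,jumf] -> 11 lines: ksiok jcob iwf rszos sjzw wtgb rluwi lctw jumf ycz vasei
Hunk 6: at line 3 remove [rszos,sjzw,wtgb] add [fndc,bru,nqsrs] -> 11 lines: ksiok jcob iwf fndc bru nqsrs rluwi lctw jumf ycz vasei
Hunk 7: at line 4 remove [nqsrs,rluwi,lctw] add [yne] -> 9 lines: ksiok jcob iwf fndc bru yne jumf ycz vasei

Answer: ksiok
jcob
iwf
fndc
bru
yne
jumf
ycz
vasei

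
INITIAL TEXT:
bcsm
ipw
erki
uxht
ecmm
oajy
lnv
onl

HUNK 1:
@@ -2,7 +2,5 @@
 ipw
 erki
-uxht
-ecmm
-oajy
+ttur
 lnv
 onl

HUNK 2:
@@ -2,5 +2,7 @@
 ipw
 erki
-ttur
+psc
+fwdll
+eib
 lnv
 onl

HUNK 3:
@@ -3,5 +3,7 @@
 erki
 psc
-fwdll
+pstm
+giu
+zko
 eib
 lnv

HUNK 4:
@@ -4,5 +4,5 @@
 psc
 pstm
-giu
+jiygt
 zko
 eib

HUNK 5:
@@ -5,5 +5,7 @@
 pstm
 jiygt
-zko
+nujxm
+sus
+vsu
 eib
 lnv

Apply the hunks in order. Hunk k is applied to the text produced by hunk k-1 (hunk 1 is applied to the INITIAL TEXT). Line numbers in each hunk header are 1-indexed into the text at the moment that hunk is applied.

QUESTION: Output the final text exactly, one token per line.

Answer: bcsm
ipw
erki
psc
pstm
jiygt
nujxm
sus
vsu
eib
lnv
onl

Derivation:
Hunk 1: at line 2 remove [uxht,ecmm,oajy] add [ttur] -> 6 lines: bcsm ipw erki ttur lnv onl
Hunk 2: at line 2 remove [ttur] add [psc,fwdll,eib] -> 8 lines: bcsm ipw erki psc fwdll eib lnv onl
Hunk 3: at line 3 remove [fwdll] add [pstm,giu,zko] -> 10 lines: bcsm ipw erki psc pstm giu zko eib lnv onl
Hunk 4: at line 4 remove [giu] add [jiygt] -> 10 lines: bcsm ipw erki psc pstm jiygt zko eib lnv onl
Hunk 5: at line 5 remove [zko] add [nujxm,sus,vsu] -> 12 lines: bcsm ipw erki psc pstm jiygt nujxm sus vsu eib lnv onl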